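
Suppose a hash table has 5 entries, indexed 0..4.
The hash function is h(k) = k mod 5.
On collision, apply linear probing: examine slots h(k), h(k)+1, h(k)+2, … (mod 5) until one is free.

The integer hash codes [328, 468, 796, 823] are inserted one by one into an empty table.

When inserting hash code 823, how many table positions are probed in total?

Insert 328: h=3, slot 3 empty => index 3.
Insert 468: h=3, slot 3 occupied => index 4.
Insert 796: h=1, slot 1 empty => index 1.
Insert 823: h=3, slots 3,4 occupied => index 0.
Table: [823, 796, ∅, 328, 468]

3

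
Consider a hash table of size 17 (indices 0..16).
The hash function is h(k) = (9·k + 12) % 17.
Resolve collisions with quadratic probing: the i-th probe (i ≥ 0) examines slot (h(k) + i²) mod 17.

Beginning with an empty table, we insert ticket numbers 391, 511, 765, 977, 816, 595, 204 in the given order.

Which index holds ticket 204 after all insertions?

14

391 hashes to 12; slot 12 is free => place at 12.
511 hashes to 4; slot 4 is free => place at 4.
765 hashes to 12; 12 taken => place at 13.
977 hashes to 16; slot 16 is free => place at 16.
816 hashes to 12; 12,13,16,4 taken => place at 11.
595 hashes to 12; 12,13,16,4,11 taken => place at 3.
204 hashes to 12; 12,13,16,4,11,3 taken => place at 14.
Table: [∅, ∅, ∅, 595, 511, ∅, ∅, ∅, ∅, ∅, ∅, 816, 391, 765, 204, ∅, 977]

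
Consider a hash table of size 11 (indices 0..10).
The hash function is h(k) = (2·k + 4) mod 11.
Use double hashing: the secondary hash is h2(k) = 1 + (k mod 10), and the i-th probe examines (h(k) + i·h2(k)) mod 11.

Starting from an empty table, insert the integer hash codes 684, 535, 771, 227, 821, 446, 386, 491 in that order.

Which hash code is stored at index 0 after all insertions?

491

684 hashes to 8; slot 8 is free -> place at 8.
535 hashes to 7; slot 7 is free -> place at 7.
771 hashes to 6; slot 6 is free -> place at 6.
227 hashes to 7, h2=8; 7 taken -> place at 4.
821 hashes to 7, h2=2; 7 taken -> place at 9.
446 hashes to 5; slot 5 is free -> place at 5.
386 hashes to 6, h2=7; 6 taken -> place at 2.
491 hashes to 7, h2=2; 7,9 taken -> place at 0.
Table: [491, ∅, 386, ∅, 227, 446, 771, 535, 684, 821, ∅]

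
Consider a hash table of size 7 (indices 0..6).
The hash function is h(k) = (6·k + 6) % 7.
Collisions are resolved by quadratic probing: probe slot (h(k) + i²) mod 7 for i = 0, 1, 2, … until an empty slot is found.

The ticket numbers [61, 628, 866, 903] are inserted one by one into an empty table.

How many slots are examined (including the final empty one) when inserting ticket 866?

3

61: h=1 -> slot 1
628: h=1, probe 1,2 -> slot 2
866: h=1, probe 1,2,5 -> slot 5
903: h=6 -> slot 6
Table: [-, 61, 628, -, -, 866, 903]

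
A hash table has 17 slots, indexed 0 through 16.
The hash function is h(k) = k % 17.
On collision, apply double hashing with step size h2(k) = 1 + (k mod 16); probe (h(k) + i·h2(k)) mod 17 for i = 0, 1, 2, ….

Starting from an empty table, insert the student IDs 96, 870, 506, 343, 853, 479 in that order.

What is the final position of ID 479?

96: h=11 -> slot 11
870: h=3 -> slot 3
506: h=13 -> slot 13
343: h=3, h2=8, probe 3,11,2 -> slot 2
853: h=3, h2=6, probe 3,9 -> slot 9
479: h=3, h2=16, probe 3,2,1 -> slot 1
Table: [., 479, 343, 870, ., ., ., ., ., 853, ., 96, ., 506, ., ., .]

1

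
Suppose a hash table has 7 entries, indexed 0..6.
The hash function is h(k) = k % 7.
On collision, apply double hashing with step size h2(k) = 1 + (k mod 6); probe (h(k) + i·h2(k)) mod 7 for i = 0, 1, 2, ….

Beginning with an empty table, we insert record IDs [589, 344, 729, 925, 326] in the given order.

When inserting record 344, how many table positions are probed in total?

589: h=1 → slot 1
344: h=1, h2=3, probe 1,4 → slot 4
729: h=1, h2=4, probe 1,5 → slot 5
925: h=1, h2=2, probe 1,3 → slot 3
326: h=4, h2=3, probe 4,0 → slot 0
Table: [326, 589, ., 925, 344, 729, .]

2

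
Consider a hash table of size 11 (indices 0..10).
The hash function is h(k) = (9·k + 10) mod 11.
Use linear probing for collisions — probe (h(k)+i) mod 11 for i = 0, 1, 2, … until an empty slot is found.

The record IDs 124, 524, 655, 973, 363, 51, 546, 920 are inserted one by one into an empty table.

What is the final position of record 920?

2

Insert 124: h=4, slot 4 empty -> index 4.
Insert 524: h=7, slot 7 empty -> index 7.
Insert 655: h=9, slot 9 empty -> index 9.
Insert 973: h=0, slot 0 empty -> index 0.
Insert 363: h=10, slot 10 empty -> index 10.
Insert 51: h=7, slot 7 occupied -> index 8.
Insert 546: h=7, slots 7,8,9,10,0 occupied -> index 1.
Insert 920: h=7, slots 7,8,9,10,0,1 occupied -> index 2.
Table: [973, 546, 920, -, 124, -, -, 524, 51, 655, 363]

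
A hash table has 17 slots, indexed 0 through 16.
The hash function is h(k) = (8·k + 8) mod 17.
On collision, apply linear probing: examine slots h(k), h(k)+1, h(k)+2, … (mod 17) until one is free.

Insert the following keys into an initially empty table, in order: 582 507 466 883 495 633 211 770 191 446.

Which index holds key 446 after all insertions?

10

Insert 582: h=6, slot 6 empty -> index 6.
Insert 507: h=1, slot 1 empty -> index 1.
Insert 466: h=13, slot 13 empty -> index 13.
Insert 883: h=0, slot 0 empty -> index 0.
Insert 495: h=7, slot 7 empty -> index 7.
Insert 633: h=6, slots 6,7 occupied -> index 8.
Insert 211: h=13, slot 13 occupied -> index 14.
Insert 770: h=14, slot 14 occupied -> index 15.
Insert 191: h=6, slots 6,7,8 occupied -> index 9.
Insert 446: h=6, slots 6,7,8,9 occupied -> index 10.
Table: [883, 507, -, -, -, -, 582, 495, 633, 191, 446, -, -, 466, 211, 770, -]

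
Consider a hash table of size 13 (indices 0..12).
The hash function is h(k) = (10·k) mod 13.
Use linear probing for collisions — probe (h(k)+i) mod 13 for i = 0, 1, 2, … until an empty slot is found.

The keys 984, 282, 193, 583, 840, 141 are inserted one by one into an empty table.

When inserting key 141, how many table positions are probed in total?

984: h=12 => slot 12
282: h=12, probe 12,0 => slot 0
193: h=6 => slot 6
583: h=6, probe 6,7 => slot 7
840: h=2 => slot 2
141: h=6, probe 6,7,8 => slot 8
Table: [282, _, 840, _, _, _, 193, 583, 141, _, _, _, 984]

3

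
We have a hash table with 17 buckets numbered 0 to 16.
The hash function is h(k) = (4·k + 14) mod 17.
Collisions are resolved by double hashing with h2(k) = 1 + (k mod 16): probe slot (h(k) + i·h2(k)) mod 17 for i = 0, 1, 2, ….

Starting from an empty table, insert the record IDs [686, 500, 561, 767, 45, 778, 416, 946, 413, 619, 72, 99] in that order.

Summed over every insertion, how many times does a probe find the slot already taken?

Insert 686: h=4, slot 4 empty => index 4.
Insert 500: h=8, slot 8 empty => index 8.
Insert 561: h=14, slot 14 empty => index 14.
Insert 767: h=5, slot 5 empty => index 5.
Insert 45: h=7, slot 7 empty => index 7.
Insert 778: h=15, slot 15 empty => index 15.
Insert 416: h=12, slot 12 empty => index 12.
Insert 946: h=7, h2=3, slot 7 occupied => index 10.
Insert 413: h=0, slot 0 empty => index 0.
Insert 619: h=8, h2=12, slot 8 occupied => index 3.
Insert 72: h=13, slot 13 empty => index 13.
Insert 99: h=2, slot 2 empty => index 2.
Table: [413, ., 99, 619, 686, 767, ., 45, 500, ., 946, ., 416, 72, 561, 778, .]

2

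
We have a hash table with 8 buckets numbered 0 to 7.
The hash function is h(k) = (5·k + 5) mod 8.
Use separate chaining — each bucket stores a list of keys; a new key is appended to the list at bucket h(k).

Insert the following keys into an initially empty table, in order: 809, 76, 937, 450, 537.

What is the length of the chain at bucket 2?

809 -> bucket 2
76 -> bucket 1
937 -> bucket 2 (collision)
450 -> bucket 7
537 -> bucket 2 (collision)
Final buckets:
0: -
1: 76
2: 809 -> 937 -> 537
3: -
4: -
5: -
6: -
7: 450

3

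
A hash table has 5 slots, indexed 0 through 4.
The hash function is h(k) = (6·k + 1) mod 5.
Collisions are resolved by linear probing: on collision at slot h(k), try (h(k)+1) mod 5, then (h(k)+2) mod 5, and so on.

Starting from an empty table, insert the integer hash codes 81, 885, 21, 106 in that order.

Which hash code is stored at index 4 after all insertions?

Insert 81: h=2, slot 2 empty → index 2.
Insert 885: h=1, slot 1 empty → index 1.
Insert 21: h=2, slot 2 occupied → index 3.
Insert 106: h=2, slots 2,3 occupied → index 4.
Table: [—, 885, 81, 21, 106]

106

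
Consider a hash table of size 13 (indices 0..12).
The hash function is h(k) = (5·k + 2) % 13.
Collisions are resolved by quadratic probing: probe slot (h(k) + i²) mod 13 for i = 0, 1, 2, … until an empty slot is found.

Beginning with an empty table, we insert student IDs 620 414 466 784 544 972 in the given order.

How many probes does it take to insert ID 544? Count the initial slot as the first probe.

4

Insert 620: h=8, slot 8 empty -> index 8.
Insert 414: h=5, slot 5 empty -> index 5.
Insert 466: h=5, slot 5 occupied -> index 6.
Insert 784: h=9, slot 9 empty -> index 9.
Insert 544: h=5, slots 5,6,9 occupied -> index 1.
Insert 972: h=0, slot 0 empty -> index 0.
Table: [972, 544, _, _, _, 414, 466, _, 620, 784, _, _, _]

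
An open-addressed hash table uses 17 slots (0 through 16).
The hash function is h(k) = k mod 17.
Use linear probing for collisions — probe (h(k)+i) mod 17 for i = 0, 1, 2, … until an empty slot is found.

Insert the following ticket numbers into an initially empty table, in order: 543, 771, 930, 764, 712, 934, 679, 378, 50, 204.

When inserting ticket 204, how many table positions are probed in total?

6

543: h=16 => slot 16
771: h=6 => slot 6
930: h=12 => slot 12
764: h=16, probe 16,0 => slot 0
712: h=15 => slot 15
934: h=16, probe 16,0,1 => slot 1
679: h=16, probe 16,0,1,2 => slot 2
378: h=4 => slot 4
50: h=16, probe 16,0,1,2,3 => slot 3
204: h=0, probe 0,1,2,3,4,5 => slot 5
Table: [764, 934, 679, 50, 378, 204, 771, —, —, —, —, —, 930, —, —, 712, 543]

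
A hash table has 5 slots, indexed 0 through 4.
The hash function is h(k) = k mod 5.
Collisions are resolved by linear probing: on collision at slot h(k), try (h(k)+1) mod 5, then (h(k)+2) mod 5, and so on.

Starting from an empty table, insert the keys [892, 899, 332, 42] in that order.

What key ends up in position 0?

42

Insert 892: h=2, slot 2 empty => index 2.
Insert 899: h=4, slot 4 empty => index 4.
Insert 332: h=2, slot 2 occupied => index 3.
Insert 42: h=2, slots 2,3,4 occupied => index 0.
Table: [42, -, 892, 332, 899]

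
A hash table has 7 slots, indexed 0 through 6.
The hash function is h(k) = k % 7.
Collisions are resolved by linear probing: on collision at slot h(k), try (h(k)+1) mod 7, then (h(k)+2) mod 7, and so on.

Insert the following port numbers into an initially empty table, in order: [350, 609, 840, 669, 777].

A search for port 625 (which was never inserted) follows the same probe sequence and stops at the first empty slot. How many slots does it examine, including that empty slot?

350: h=0 → slot 0
609: h=0, probe 0,1 → slot 1
840: h=0, probe 0,1,2 → slot 2
669: h=4 → slot 4
777: h=0, probe 0,1,2,3 → slot 3
Table: [350, 609, 840, 777, 669, _, _]
Lookup 625: h=2, probe 2,3,4,5 → slot 5 empty, not found.

4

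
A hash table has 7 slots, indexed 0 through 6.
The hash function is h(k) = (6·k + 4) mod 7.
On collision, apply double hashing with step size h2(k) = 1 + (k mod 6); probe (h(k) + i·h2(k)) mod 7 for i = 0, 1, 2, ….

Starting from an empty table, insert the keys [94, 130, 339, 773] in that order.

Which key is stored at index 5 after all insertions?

94 hashes to 1; slot 1 is free => place at 1.
130 hashes to 0; slot 0 is free => place at 0.
339 hashes to 1, h2=4; 1 taken => place at 5.
773 hashes to 1, h2=6; 1,0 taken => place at 6.
Table: [130, 94, —, —, —, 339, 773]

339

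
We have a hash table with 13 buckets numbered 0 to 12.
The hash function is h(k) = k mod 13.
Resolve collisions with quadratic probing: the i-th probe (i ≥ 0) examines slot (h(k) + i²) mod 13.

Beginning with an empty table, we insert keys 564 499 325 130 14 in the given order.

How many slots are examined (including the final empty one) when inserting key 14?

Insert 564: h=5, slot 5 empty => index 5.
Insert 499: h=5, slot 5 occupied => index 6.
Insert 325: h=0, slot 0 empty => index 0.
Insert 130: h=0, slot 0 occupied => index 1.
Insert 14: h=1, slot 1 occupied => index 2.
Table: [325, 130, 14, ., ., 564, 499, ., ., ., ., ., .]

2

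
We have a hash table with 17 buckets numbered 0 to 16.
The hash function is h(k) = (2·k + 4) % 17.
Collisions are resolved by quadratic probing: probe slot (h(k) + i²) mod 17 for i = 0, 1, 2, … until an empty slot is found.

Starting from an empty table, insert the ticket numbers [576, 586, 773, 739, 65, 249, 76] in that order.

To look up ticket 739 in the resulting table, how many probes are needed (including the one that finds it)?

3

576: h=0 → slot 0
586: h=3 → slot 3
773: h=3, probe 3,4 → slot 4
739: h=3, probe 3,4,7 → slot 7
65: h=15 → slot 15
249: h=9 → slot 9
76: h=3, probe 3,4,7,12 → slot 12
Table: [576, ., ., 586, 773, ., ., 739, ., 249, ., ., 76, ., ., 65, .]
Lookup 739: h=3, probe 3,4,7 → found at 7.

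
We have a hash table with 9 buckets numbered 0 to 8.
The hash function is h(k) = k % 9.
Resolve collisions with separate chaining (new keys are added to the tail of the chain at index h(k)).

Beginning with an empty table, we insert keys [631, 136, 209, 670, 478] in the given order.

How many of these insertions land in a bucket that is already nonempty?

2

Insert 631: h=1, bucket 1 empty → new chain.
Insert 136: h=1, bucket 1 nonempty → append to chain.
Insert 209: h=2, bucket 2 empty → new chain.
Insert 670: h=4, bucket 4 empty → new chain.
Insert 478: h=1, bucket 1 nonempty → append to chain.
Final buckets:
0: _
1: 631 -> 136 -> 478
2: 209
3: _
4: 670
5: _
6: _
7: _
8: _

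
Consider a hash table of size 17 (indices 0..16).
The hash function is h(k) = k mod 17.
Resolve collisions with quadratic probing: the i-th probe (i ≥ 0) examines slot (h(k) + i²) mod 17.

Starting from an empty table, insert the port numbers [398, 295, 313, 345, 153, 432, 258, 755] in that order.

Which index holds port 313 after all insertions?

398 hashes to 7; slot 7 is free -> place at 7.
295 hashes to 6; slot 6 is free -> place at 6.
313 hashes to 7; 7 taken -> place at 8.
345 hashes to 5; slot 5 is free -> place at 5.
153 hashes to 0; slot 0 is free -> place at 0.
432 hashes to 7; 7,8 taken -> place at 11.
258 hashes to 3; slot 3 is free -> place at 3.
755 hashes to 7; 7,8,11 taken -> place at 16.
Table: [153, -, -, 258, -, 345, 295, 398, 313, -, -, 432, -, -, -, -, 755]

8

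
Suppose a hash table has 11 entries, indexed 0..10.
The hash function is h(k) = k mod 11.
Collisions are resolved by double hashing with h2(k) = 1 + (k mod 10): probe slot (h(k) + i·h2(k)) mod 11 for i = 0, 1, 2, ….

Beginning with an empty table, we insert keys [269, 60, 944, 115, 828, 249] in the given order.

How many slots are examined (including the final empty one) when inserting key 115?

2

Insert 269: h=5, slot 5 empty => index 5.
Insert 60: h=5, h2=1, slot 5 occupied => index 6.
Insert 944: h=9, slot 9 empty => index 9.
Insert 115: h=5, h2=6, slot 5 occupied => index 0.
Insert 828: h=3, slot 3 empty => index 3.
Insert 249: h=7, slot 7 empty => index 7.
Table: [115, -, -, 828, -, 269, 60, 249, -, 944, -]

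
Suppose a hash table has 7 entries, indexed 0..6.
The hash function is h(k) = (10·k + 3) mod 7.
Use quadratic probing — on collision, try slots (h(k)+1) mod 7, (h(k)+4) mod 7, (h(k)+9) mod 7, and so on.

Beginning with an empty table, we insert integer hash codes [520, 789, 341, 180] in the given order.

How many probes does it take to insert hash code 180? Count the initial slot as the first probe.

520 hashes to 2; slot 2 is free → place at 2.
789 hashes to 4; slot 4 is free → place at 4.
341 hashes to 4; 4 taken → place at 5.
180 hashes to 4; 4,5 taken → place at 1.
Table: [—, 180, 520, —, 789, 341, —]

3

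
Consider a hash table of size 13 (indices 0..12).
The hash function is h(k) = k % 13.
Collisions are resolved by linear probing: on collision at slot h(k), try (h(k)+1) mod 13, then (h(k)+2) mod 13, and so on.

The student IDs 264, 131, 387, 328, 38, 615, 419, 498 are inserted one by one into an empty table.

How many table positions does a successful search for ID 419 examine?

Insert 264: h=4, slot 4 empty => index 4.
Insert 131: h=1, slot 1 empty => index 1.
Insert 387: h=10, slot 10 empty => index 10.
Insert 328: h=3, slot 3 empty => index 3.
Insert 38: h=12, slot 12 empty => index 12.
Insert 615: h=4, slot 4 occupied => index 5.
Insert 419: h=3, slots 3,4,5 occupied => index 6.
Insert 498: h=4, slots 4,5,6 occupied => index 7.
Table: [∅, 131, ∅, 328, 264, 615, 419, 498, ∅, ∅, 387, ∅, 38]
Lookup 419: h=3, probe 3,4,5,6 → found at 6.

4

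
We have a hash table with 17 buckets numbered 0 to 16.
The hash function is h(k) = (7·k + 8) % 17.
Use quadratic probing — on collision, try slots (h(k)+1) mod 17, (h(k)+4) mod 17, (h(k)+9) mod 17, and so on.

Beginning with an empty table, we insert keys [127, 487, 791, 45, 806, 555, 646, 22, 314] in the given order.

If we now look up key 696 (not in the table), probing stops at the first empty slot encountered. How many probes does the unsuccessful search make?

127 hashes to 13; slot 13 is free -> place at 13.
487 hashes to 0; slot 0 is free -> place at 0.
791 hashes to 3; slot 3 is free -> place at 3.
45 hashes to 0; 0 taken -> place at 1.
806 hashes to 6; slot 6 is free -> place at 6.
555 hashes to 0; 0,1 taken -> place at 4.
646 hashes to 8; slot 8 is free -> place at 8.
22 hashes to 9; slot 9 is free -> place at 9.
314 hashes to 13; 13 taken -> place at 14.
Table: [487, 45, _, 791, 555, _, 806, _, 646, 22, _, _, _, 127, 314, _, _]
Lookup 696: h=1, probe 1,2 → slot 2 empty, not found.

2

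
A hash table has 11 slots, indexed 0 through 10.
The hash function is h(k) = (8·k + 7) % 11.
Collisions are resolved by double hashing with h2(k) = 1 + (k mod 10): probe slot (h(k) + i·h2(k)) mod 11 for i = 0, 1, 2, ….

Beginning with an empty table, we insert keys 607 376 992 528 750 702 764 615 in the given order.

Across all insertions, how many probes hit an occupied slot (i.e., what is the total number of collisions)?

4

607: h=1 => slot 1
376: h=1, h2=7, probe 1,8 => slot 8
992: h=1, h2=3, probe 1,4 => slot 4
528: h=7 => slot 7
750: h=1, h2=1, probe 1,2 => slot 2
702: h=2, h2=3, probe 2,5 => slot 5
764: h=3 => slot 3
615: h=10 => slot 10
Table: [., 607, 750, 764, 992, 702, ., 528, 376, ., 615]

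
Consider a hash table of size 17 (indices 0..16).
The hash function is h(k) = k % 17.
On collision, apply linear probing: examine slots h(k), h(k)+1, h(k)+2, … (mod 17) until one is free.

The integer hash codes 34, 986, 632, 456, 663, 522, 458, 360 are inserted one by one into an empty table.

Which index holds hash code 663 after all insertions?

2

34: h=0 -> slot 0
986: h=0, probe 0,1 -> slot 1
632: h=3 -> slot 3
456: h=14 -> slot 14
663: h=0, probe 0,1,2 -> slot 2
522: h=12 -> slot 12
458: h=16 -> slot 16
360: h=3, probe 3,4 -> slot 4
Table: [34, 986, 663, 632, 360, -, -, -, -, -, -, -, 522, -, 456, -, 458]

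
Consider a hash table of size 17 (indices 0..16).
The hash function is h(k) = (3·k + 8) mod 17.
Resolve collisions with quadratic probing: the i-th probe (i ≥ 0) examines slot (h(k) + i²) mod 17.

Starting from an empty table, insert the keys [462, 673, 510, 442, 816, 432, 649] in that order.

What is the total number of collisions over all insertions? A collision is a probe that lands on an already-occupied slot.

5

462 hashes to 0; slot 0 is free => place at 0.
673 hashes to 4; slot 4 is free => place at 4.
510 hashes to 8; slot 8 is free => place at 8.
442 hashes to 8; 8 taken => place at 9.
816 hashes to 8; 8,9 taken => place at 12.
432 hashes to 12; 12 taken => place at 13.
649 hashes to 0; 0 taken => place at 1.
Table: [462, 649, ., ., 673, ., ., ., 510, 442, ., ., 816, 432, ., ., .]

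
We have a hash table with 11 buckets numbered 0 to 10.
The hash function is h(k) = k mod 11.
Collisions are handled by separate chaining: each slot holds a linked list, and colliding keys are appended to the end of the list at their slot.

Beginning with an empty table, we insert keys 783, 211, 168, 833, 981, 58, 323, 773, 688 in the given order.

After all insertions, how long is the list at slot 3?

3

783 -> bucket 2
211 -> bucket 2 (collision)
168 -> bucket 3
833 -> bucket 8
981 -> bucket 2 (collision)
58 -> bucket 3 (collision)
323 -> bucket 4
773 -> bucket 3 (collision)
688 -> bucket 6
Final buckets:
0: —
1: —
2: 783 -> 211 -> 981
3: 168 -> 58 -> 773
4: 323
5: —
6: 688
7: —
8: 833
9: —
10: —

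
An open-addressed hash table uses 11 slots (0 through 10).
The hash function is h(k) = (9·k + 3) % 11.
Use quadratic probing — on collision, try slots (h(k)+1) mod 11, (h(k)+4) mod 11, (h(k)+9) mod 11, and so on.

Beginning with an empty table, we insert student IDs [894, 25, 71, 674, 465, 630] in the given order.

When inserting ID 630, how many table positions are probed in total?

894: h=8 → slot 8
25: h=8, probe 8,9 → slot 9
71: h=4 → slot 4
674: h=8, probe 8,9,1 → slot 1
465: h=8, probe 8,9,1,6 → slot 6
630: h=8, probe 8,9,1,6,2 → slot 2
Table: [., 674, 630, ., 71, ., 465, ., 894, 25, .]

5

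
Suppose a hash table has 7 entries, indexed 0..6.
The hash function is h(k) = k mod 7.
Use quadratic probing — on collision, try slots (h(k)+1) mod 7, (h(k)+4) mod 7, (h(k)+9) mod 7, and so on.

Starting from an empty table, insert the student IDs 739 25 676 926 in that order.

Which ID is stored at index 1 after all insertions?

676

739 hashes to 4; slot 4 is free → place at 4.
25 hashes to 4; 4 taken → place at 5.
676 hashes to 4; 4,5 taken → place at 1.
926 hashes to 2; slot 2 is free → place at 2.
Table: [∅, 676, 926, ∅, 739, 25, ∅]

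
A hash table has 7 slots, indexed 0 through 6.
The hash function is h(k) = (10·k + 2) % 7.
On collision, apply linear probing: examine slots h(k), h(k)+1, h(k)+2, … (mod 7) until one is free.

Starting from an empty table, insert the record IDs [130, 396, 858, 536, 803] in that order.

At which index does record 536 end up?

130: h=0 → slot 0
396: h=0, probe 0,1 → slot 1
858: h=0, probe 0,1,2 → slot 2
536: h=0, probe 0,1,2,3 → slot 3
803: h=3, probe 3,4 → slot 4
Table: [130, 396, 858, 536, 803, -, -]

3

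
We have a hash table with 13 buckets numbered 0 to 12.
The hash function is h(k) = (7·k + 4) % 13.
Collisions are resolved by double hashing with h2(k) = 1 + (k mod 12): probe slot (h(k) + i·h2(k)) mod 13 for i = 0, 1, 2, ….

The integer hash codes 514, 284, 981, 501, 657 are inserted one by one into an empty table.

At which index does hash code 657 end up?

514 hashes to 1; slot 1 is free => place at 1.
284 hashes to 3; slot 3 is free => place at 3.
981 hashes to 7; slot 7 is free => place at 7.
501 hashes to 1, h2=10; 1 taken => place at 11.
657 hashes to 1, h2=10; 1,11 taken => place at 8.
Table: [—, 514, —, 284, —, —, —, 981, 657, —, —, 501, —]

8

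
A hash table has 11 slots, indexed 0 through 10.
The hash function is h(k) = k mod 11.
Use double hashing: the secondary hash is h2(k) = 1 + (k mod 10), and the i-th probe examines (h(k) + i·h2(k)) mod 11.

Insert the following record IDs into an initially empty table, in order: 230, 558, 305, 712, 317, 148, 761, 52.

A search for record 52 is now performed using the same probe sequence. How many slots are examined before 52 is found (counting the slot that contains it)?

4

230: h=10 -> slot 10
558: h=8 -> slot 8
305: h=8, h2=6, probe 8,3 -> slot 3
712: h=8, h2=3, probe 8,0 -> slot 0
317: h=9 -> slot 9
148: h=5 -> slot 5
761: h=2 -> slot 2
52: h=8, h2=3, probe 8,0,3,6 -> slot 6
Table: [712, —, 761, 305, —, 148, 52, —, 558, 317, 230]
Lookup 52: h=8, h2=3, probe 8,0,3,6 → found at 6.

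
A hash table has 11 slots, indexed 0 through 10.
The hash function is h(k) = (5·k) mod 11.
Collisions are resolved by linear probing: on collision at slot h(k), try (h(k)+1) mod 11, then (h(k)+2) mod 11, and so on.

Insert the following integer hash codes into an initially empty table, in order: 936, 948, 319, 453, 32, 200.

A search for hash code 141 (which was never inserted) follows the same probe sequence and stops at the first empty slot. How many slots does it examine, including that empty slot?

3

Insert 936: h=5, slot 5 empty → index 5.
Insert 948: h=10, slot 10 empty → index 10.
Insert 319: h=0, slot 0 empty → index 0.
Insert 453: h=10, slots 10,0 occupied → index 1.
Insert 32: h=6, slot 6 empty → index 6.
Insert 200: h=10, slots 10,0,1 occupied → index 2.
Table: [319, 453, 200, —, —, 936, 32, —, —, —, 948]
Lookup 141: h=1, probe 1,2,3 → slot 3 empty, not found.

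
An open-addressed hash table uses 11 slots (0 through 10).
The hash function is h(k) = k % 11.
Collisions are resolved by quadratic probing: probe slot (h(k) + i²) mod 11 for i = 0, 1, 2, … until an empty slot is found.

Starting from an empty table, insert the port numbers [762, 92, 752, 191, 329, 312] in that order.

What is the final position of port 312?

762: h=3 -> slot 3
92: h=4 -> slot 4
752: h=4, probe 4,5 -> slot 5
191: h=4, probe 4,5,8 -> slot 8
329: h=10 -> slot 10
312: h=4, probe 4,5,8,2 -> slot 2
Table: [∅, ∅, 312, 762, 92, 752, ∅, ∅, 191, ∅, 329]

2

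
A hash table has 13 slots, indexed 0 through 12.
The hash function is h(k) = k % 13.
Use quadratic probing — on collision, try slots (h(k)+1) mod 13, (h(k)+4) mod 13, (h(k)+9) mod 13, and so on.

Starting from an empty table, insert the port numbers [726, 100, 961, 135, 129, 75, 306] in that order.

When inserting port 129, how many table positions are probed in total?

2

726 hashes to 11; slot 11 is free => place at 11.
100 hashes to 9; slot 9 is free => place at 9.
961 hashes to 12; slot 12 is free => place at 12.
135 hashes to 5; slot 5 is free => place at 5.
129 hashes to 12; 12 taken => place at 0.
75 hashes to 10; slot 10 is free => place at 10.
306 hashes to 7; slot 7 is free => place at 7.
Table: [129, ., ., ., ., 135, ., 306, ., 100, 75, 726, 961]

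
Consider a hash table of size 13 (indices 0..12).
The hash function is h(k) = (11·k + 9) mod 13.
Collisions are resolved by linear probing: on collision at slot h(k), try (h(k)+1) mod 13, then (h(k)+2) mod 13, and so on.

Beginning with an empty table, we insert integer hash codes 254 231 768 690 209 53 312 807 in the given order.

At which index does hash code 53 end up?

254 hashes to 8; slot 8 is free → place at 8.
231 hashes to 2; slot 2 is free → place at 2.
768 hashes to 7; slot 7 is free → place at 7.
690 hashes to 7; 7,8 taken → place at 9.
209 hashes to 7; 7,8,9 taken → place at 10.
53 hashes to 7; 7,8,9,10 taken → place at 11.
312 hashes to 9; 9,10,11 taken → place at 12.
807 hashes to 7; 7,8,9,10,11,12 taken → place at 0.
Table: [807, _, 231, _, _, _, _, 768, 254, 690, 209, 53, 312]

11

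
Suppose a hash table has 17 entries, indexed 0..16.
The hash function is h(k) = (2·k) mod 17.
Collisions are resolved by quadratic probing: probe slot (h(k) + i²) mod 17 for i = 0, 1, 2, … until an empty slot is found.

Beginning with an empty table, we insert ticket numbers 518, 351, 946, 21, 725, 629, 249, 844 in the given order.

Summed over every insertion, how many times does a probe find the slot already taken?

518: h=16 => slot 16
351: h=5 => slot 5
946: h=5, probe 5,6 => slot 6
21: h=8 => slot 8
725: h=5, probe 5,6,9 => slot 9
629: h=0 => slot 0
249: h=5, probe 5,6,9,14 => slot 14
844: h=5, probe 5,6,9,14,4 => slot 4
Table: [629, ., ., ., 844, 351, 946, ., 21, 725, ., ., ., ., 249, ., 518]

10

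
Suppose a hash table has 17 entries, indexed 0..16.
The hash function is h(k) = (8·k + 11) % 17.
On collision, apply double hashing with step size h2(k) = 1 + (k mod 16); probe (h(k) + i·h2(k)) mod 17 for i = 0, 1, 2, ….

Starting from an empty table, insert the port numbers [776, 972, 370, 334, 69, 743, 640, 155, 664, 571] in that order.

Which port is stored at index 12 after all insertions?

334

776: h=14 -> slot 14
972: h=1 -> slot 1
370: h=13 -> slot 13
334: h=14, h2=15, probe 14,12 -> slot 12
69: h=2 -> slot 2
743: h=5 -> slot 5
640: h=14, h2=1, probe 14,15 -> slot 15
155: h=10 -> slot 10
664: h=2, h2=9, probe 2,11 -> slot 11
571: h=6 -> slot 6
Table: [—, 972, 69, —, —, 743, 571, —, —, —, 155, 664, 334, 370, 776, 640, —]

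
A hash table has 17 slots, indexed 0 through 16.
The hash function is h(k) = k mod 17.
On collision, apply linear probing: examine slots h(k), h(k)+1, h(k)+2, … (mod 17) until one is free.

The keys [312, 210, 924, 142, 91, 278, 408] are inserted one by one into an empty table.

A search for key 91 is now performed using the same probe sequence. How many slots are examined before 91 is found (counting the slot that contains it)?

5

Insert 312: h=6, slot 6 empty => index 6.
Insert 210: h=6, slot 6 occupied => index 7.
Insert 924: h=6, slots 6,7 occupied => index 8.
Insert 142: h=6, slots 6,7,8 occupied => index 9.
Insert 91: h=6, slots 6,7,8,9 occupied => index 10.
Insert 278: h=6, slots 6,7,8,9,10 occupied => index 11.
Insert 408: h=0, slot 0 empty => index 0.
Table: [408, ∅, ∅, ∅, ∅, ∅, 312, 210, 924, 142, 91, 278, ∅, ∅, ∅, ∅, ∅]
Lookup 91: h=6, probe 6,7,8,9,10 → found at 10.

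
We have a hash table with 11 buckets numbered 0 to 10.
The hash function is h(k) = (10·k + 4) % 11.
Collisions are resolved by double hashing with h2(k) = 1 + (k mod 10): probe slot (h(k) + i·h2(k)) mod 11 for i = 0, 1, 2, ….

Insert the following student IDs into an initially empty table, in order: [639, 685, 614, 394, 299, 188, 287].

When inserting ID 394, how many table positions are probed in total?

639 hashes to 3; slot 3 is free -> place at 3.
685 hashes to 1; slot 1 is free -> place at 1.
614 hashes to 6; slot 6 is free -> place at 6.
394 hashes to 6, h2=5; 6 taken -> place at 0.
299 hashes to 2; slot 2 is free -> place at 2.
188 hashes to 3, h2=9; 3,1 taken -> place at 10.
287 hashes to 3, h2=8; 3,0 taken -> place at 8.
Table: [394, 685, 299, 639, —, —, 614, —, 287, —, 188]

2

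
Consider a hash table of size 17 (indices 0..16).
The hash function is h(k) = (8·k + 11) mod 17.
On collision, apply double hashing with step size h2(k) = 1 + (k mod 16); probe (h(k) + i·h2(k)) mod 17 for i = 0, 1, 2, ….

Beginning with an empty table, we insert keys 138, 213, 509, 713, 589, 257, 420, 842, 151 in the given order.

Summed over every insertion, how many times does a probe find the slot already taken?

5

138: h=10 -> slot 10
213: h=15 -> slot 15
509: h=3 -> slot 3
713: h=3, h2=10, probe 3,13 -> slot 13
589: h=14 -> slot 14
257: h=10, h2=2, probe 10,12 -> slot 12
420: h=5 -> slot 5
842: h=15, h2=11, probe 15,9 -> slot 9
151: h=12, h2=8, probe 12,3,11 -> slot 11
Table: [∅, ∅, ∅, 509, ∅, 420, ∅, ∅, ∅, 842, 138, 151, 257, 713, 589, 213, ∅]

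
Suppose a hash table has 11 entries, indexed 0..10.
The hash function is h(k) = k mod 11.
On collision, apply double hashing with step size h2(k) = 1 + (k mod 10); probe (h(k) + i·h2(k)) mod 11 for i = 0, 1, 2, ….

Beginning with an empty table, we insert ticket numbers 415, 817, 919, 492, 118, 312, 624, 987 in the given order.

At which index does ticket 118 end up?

Insert 415: h=8, slot 8 empty → index 8.
Insert 817: h=3, slot 3 empty → index 3.
Insert 919: h=6, slot 6 empty → index 6.
Insert 492: h=8, h2=3, slot 8 occupied → index 0.
Insert 118: h=8, h2=9, slots 8,6 occupied → index 4.
Insert 312: h=4, h2=3, slot 4 occupied → index 7.
Insert 624: h=8, h2=5, slot 8 occupied → index 2.
Insert 987: h=8, h2=8, slot 8 occupied → index 5.
Table: [492, ∅, 624, 817, 118, 987, 919, 312, 415, ∅, ∅]

4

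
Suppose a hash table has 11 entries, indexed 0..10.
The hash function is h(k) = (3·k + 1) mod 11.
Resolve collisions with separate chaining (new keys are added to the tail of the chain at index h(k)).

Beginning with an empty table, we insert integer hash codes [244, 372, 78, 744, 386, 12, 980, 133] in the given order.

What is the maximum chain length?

5

244 -> bucket 7
372 -> bucket 6
78 -> bucket 4
744 -> bucket 0
386 -> bucket 4 (collision)
12 -> bucket 4 (collision)
980 -> bucket 4 (collision)
133 -> bucket 4 (collision)
Final buckets:
0: 744
1: ∅
2: ∅
3: ∅
4: 78 -> 386 -> 12 -> 980 -> 133
5: ∅
6: 372
7: 244
8: ∅
9: ∅
10: ∅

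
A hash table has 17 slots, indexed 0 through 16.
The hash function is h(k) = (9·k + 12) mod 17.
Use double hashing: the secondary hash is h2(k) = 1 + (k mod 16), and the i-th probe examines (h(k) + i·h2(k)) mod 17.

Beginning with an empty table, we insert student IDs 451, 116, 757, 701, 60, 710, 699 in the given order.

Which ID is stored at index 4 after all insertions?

60

Insert 451: h=8, slot 8 empty → index 8.
Insert 116: h=2, slot 2 empty → index 2.
Insert 757: h=8, h2=6, slot 8 occupied → index 14.
Insert 701: h=14, h2=14, slot 14 occupied → index 11.
Insert 60: h=8, h2=13, slot 8 occupied → index 4.
Insert 710: h=10, slot 10 empty → index 10.
Insert 699: h=13, slot 13 empty → index 13.
Table: [_, _, 116, _, 60, _, _, _, 451, _, 710, 701, _, 699, 757, _, _]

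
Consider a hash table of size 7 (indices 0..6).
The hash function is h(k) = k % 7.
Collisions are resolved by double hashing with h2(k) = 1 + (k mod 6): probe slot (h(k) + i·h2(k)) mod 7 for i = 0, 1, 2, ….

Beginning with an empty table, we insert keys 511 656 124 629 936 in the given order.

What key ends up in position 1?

936

511 hashes to 0; slot 0 is free => place at 0.
656 hashes to 5; slot 5 is free => place at 5.
124 hashes to 5, h2=5; 5 taken => place at 3.
629 hashes to 6; slot 6 is free => place at 6.
936 hashes to 5, h2=1; 5,6,0 taken => place at 1.
Table: [511, 936, ∅, 124, ∅, 656, 629]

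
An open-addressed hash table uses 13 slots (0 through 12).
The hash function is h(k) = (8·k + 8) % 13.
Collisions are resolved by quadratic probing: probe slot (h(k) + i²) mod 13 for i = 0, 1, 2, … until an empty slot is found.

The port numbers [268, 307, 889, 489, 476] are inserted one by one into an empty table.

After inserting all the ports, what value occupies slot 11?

489

268 hashes to 7; slot 7 is free => place at 7.
307 hashes to 7; 7 taken => place at 8.
889 hashes to 9; slot 9 is free => place at 9.
489 hashes to 7; 7,8 taken => place at 11.
476 hashes to 7; 7,8,11 taken => place at 3.
Table: [-, -, -, 476, -, -, -, 268, 307, 889, -, 489, -]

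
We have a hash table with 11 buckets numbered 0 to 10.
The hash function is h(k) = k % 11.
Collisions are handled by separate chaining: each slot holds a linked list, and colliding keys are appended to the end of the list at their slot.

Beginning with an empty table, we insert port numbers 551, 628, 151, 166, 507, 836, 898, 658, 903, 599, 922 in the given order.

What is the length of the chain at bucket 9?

2

551 -> bucket 1
628 -> bucket 1 (collision)
151 -> bucket 8
166 -> bucket 1 (collision)
507 -> bucket 1 (collision)
836 -> bucket 0
898 -> bucket 7
658 -> bucket 9
903 -> bucket 1 (collision)
599 -> bucket 5
922 -> bucket 9 (collision)
Final buckets:
0: 836
1: 551 -> 628 -> 166 -> 507 -> 903
2: .
3: .
4: .
5: 599
6: .
7: 898
8: 151
9: 658 -> 922
10: .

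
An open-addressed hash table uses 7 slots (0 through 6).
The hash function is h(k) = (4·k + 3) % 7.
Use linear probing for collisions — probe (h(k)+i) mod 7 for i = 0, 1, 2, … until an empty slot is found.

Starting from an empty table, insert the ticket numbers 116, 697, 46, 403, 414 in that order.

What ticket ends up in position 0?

116 hashes to 5; slot 5 is free → place at 5.
697 hashes to 5; 5 taken → place at 6.
46 hashes to 5; 5,6 taken → place at 0.
403 hashes to 5; 5,6,0 taken → place at 1.
414 hashes to 0; 0,1 taken → place at 2.
Table: [46, 403, 414, ∅, ∅, 116, 697]

46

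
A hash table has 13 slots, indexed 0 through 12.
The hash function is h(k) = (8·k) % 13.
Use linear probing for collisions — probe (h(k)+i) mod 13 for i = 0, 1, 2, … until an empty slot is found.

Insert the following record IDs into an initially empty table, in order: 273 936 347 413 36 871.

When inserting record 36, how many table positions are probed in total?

2

273 hashes to 0; slot 0 is free -> place at 0.
936 hashes to 0; 0 taken -> place at 1.
347 hashes to 7; slot 7 is free -> place at 7.
413 hashes to 2; slot 2 is free -> place at 2.
36 hashes to 2; 2 taken -> place at 3.
871 hashes to 0; 0,1,2,3 taken -> place at 4.
Table: [273, 936, 413, 36, 871, _, _, 347, _, _, _, _, _]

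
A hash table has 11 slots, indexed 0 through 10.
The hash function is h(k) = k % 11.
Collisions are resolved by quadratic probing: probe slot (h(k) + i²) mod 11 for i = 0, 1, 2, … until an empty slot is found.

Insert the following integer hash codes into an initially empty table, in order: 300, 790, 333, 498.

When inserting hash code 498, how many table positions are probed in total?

300: h=3 -> slot 3
790: h=9 -> slot 9
333: h=3, probe 3,4 -> slot 4
498: h=3, probe 3,4,7 -> slot 7
Table: [∅, ∅, ∅, 300, 333, ∅, ∅, 498, ∅, 790, ∅]

3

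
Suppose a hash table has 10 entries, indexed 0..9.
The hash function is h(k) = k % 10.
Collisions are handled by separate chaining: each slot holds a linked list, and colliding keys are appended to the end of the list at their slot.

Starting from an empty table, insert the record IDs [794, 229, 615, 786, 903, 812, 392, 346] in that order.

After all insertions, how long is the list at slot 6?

794 -> bucket 4
229 -> bucket 9
615 -> bucket 5
786 -> bucket 6
903 -> bucket 3
812 -> bucket 2
392 -> bucket 2 (collision)
346 -> bucket 6 (collision)
Final buckets:
0: —
1: —
2: 812 -> 392
3: 903
4: 794
5: 615
6: 786 -> 346
7: —
8: —
9: 229

2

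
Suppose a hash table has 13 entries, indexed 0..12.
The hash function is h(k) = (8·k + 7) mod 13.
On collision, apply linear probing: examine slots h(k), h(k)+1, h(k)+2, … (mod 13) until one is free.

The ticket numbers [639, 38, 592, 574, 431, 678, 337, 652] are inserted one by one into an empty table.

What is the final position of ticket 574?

0

639 hashes to 10; slot 10 is free => place at 10.
38 hashes to 12; slot 12 is free => place at 12.
592 hashes to 11; slot 11 is free => place at 11.
574 hashes to 10; 10,11,12 taken => place at 0.
431 hashes to 10; 10,11,12,0 taken => place at 1.
678 hashes to 10; 10,11,12,0,1 taken => place at 2.
337 hashes to 12; 12,0,1,2 taken => place at 3.
652 hashes to 10; 10,11,12,0,1,2,3 taken => place at 4.
Table: [574, 431, 678, 337, 652, —, —, —, —, —, 639, 592, 38]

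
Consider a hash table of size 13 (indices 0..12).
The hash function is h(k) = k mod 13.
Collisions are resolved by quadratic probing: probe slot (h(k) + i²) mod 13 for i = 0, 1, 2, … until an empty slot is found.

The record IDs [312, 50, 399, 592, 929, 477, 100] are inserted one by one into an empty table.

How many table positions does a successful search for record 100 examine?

4

312: h=0 → slot 0
50: h=11 → slot 11
399: h=9 → slot 9
592: h=7 → slot 7
929: h=6 → slot 6
477: h=9, probe 9,10 → slot 10
100: h=9, probe 9,10,0,5 → slot 5
Table: [312, -, -, -, -, 100, 929, 592, -, 399, 477, 50, -]
Lookup 100: h=9, probe 9,10,0,5 → found at 5.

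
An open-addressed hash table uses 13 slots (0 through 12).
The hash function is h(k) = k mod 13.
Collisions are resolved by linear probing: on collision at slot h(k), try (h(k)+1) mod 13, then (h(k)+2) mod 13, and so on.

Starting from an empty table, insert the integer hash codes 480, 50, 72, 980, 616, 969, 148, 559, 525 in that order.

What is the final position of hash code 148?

9

Insert 480: h=12, slot 12 empty → index 12.
Insert 50: h=11, slot 11 empty → index 11.
Insert 72: h=7, slot 7 empty → index 7.
Insert 980: h=5, slot 5 empty → index 5.
Insert 616: h=5, slot 5 occupied → index 6.
Insert 969: h=7, slot 7 occupied → index 8.
Insert 148: h=5, slots 5,6,7,8 occupied → index 9.
Insert 559: h=0, slot 0 empty → index 0.
Insert 525: h=5, slots 5,6,7,8,9 occupied → index 10.
Table: [559, ., ., ., ., 980, 616, 72, 969, 148, 525, 50, 480]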